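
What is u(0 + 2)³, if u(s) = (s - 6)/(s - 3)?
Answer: 64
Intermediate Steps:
u(s) = (-6 + s)/(-3 + s)
u(0 + 2)³ = ((-6 + (0 + 2))/(-3 + (0 + 2)))³ = ((-6 + 2)/(-3 + 2))³ = (-4/(-1))³ = (-1*(-4))³ = 4³ = 64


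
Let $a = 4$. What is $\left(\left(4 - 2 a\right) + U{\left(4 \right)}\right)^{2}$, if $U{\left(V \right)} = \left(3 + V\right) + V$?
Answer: $49$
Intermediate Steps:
$U{\left(V \right)} = 3 + 2 V$
$\left(\left(4 - 2 a\right) + U{\left(4 \right)}\right)^{2} = \left(\left(4 - 8\right) + \left(3 + 2 \cdot 4\right)\right)^{2} = \left(\left(4 - 8\right) + \left(3 + 8\right)\right)^{2} = \left(-4 + 11\right)^{2} = 7^{2} = 49$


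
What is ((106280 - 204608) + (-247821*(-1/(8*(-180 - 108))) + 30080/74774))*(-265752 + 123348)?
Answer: 33540769893099079/2392768 ≈ 1.4018e+10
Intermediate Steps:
((106280 - 204608) + (-247821*(-1/(8*(-180 - 108))) + 30080/74774))*(-265752 + 123348) = (-98328 + (-247821/((-8*(-288))) + 30080*(1/74774)))*(-142404) = (-98328 + (-247821/2304 + 15040/37387))*(-142404) = (-98328 + (-247821*1/2304 + 15040/37387))*(-142404) = (-98328 + (-82607/768 + 15040/37387))*(-142404) = (-98328 - 3076877189/28713216)*(-142404) = -2826389980037/28713216*(-142404) = 33540769893099079/2392768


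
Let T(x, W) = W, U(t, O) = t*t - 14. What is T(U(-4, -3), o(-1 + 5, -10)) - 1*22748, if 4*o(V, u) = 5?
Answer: -90987/4 ≈ -22747.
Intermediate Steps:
o(V, u) = 5/4 (o(V, u) = (1/4)*5 = 5/4)
U(t, O) = -14 + t**2 (U(t, O) = t**2 - 14 = -14 + t**2)
T(U(-4, -3), o(-1 + 5, -10)) - 1*22748 = 5/4 - 1*22748 = 5/4 - 22748 = -90987/4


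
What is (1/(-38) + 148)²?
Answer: 31618129/1444 ≈ 21896.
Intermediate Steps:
(1/(-38) + 148)² = (-1/38 + 148)² = (5623/38)² = 31618129/1444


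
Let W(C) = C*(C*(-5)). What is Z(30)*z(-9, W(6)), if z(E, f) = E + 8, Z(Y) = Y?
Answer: -30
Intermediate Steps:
W(C) = -5*C² (W(C) = C*(-5*C) = -5*C²)
z(E, f) = 8 + E
Z(30)*z(-9, W(6)) = 30*(8 - 9) = 30*(-1) = -30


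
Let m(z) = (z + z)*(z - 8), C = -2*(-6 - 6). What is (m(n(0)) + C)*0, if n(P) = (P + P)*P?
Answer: 0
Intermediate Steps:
C = 24 (C = -2*(-12) = 24)
n(P) = 2*P² (n(P) = (2*P)*P = 2*P²)
m(z) = 2*z*(-8 + z) (m(z) = (2*z)*(-8 + z) = 2*z*(-8 + z))
(m(n(0)) + C)*0 = (2*(2*0²)*(-8 + 2*0²) + 24)*0 = (2*(2*0)*(-8 + 2*0) + 24)*0 = (2*0*(-8 + 0) + 24)*0 = (2*0*(-8) + 24)*0 = (0 + 24)*0 = 24*0 = 0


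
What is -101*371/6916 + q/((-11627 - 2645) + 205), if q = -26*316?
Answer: -67183243/13898196 ≈ -4.8340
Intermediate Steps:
q = -8216
-101*371/6916 + q/((-11627 - 2645) + 205) = -101*371/6916 - 8216/((-11627 - 2645) + 205) = -37471*1/6916 - 8216/(-14272 + 205) = -5353/988 - 8216/(-14067) = -5353/988 - 8216*(-1/14067) = -5353/988 + 8216/14067 = -67183243/13898196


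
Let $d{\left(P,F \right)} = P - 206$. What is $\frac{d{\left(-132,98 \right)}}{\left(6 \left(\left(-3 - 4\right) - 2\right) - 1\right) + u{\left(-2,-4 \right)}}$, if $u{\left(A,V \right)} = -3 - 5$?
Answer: $\frac{338}{63} \approx 5.3651$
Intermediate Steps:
$d{\left(P,F \right)} = -206 + P$
$u{\left(A,V \right)} = -8$
$\frac{d{\left(-132,98 \right)}}{\left(6 \left(\left(-3 - 4\right) - 2\right) - 1\right) + u{\left(-2,-4 \right)}} = \frac{-206 - 132}{\left(6 \left(\left(-3 - 4\right) - 2\right) - 1\right) - 8} = - \frac{338}{\left(6 \left(-7 - 2\right) - 1\right) - 8} = - \frac{338}{\left(6 \left(-9\right) - 1\right) - 8} = - \frac{338}{\left(-54 - 1\right) - 8} = - \frac{338}{-55 - 8} = - \frac{338}{-63} = \left(-338\right) \left(- \frac{1}{63}\right) = \frac{338}{63}$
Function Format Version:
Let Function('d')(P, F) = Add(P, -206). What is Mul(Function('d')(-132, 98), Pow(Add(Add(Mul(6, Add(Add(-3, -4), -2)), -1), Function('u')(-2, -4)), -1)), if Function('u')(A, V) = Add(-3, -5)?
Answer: Rational(338, 63) ≈ 5.3651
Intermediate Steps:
Function('d')(P, F) = Add(-206, P)
Function('u')(A, V) = -8
Mul(Function('d')(-132, 98), Pow(Add(Add(Mul(6, Add(Add(-3, -4), -2)), -1), Function('u')(-2, -4)), -1)) = Mul(Add(-206, -132), Pow(Add(Add(Mul(6, Add(Add(-3, -4), -2)), -1), -8), -1)) = Mul(-338, Pow(Add(Add(Mul(6, Add(-7, -2)), -1), -8), -1)) = Mul(-338, Pow(Add(Add(Mul(6, -9), -1), -8), -1)) = Mul(-338, Pow(Add(Add(-54, -1), -8), -1)) = Mul(-338, Pow(Add(-55, -8), -1)) = Mul(-338, Pow(-63, -1)) = Mul(-338, Rational(-1, 63)) = Rational(338, 63)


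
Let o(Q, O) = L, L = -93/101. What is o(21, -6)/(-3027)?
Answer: 31/101909 ≈ 0.00030419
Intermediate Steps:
L = -93/101 (L = -93*1/101 = -93/101 ≈ -0.92079)
o(Q, O) = -93/101
o(21, -6)/(-3027) = -93/101/(-3027) = -93/101*(-1/3027) = 31/101909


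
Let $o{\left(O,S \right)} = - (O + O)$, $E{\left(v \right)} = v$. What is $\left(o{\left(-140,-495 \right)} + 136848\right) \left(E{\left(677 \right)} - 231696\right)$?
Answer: $-31679173432$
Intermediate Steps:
$o{\left(O,S \right)} = - 2 O$
$\left(o{\left(-140,-495 \right)} + 136848\right) \left(E{\left(677 \right)} - 231696\right) = \left(\left(-2\right) \left(-140\right) + 136848\right) \left(677 - 231696\right) = \left(280 + 136848\right) \left(-231019\right) = 137128 \left(-231019\right) = -31679173432$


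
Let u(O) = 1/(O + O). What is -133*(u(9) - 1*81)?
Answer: 193781/18 ≈ 10766.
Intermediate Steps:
u(O) = 1/(2*O)
-133*(u(9) - 1*81) = -133*((½)/9 - 1*81) = -133*((½)*(⅑) - 81) = -133*(1/18 - 81) = -133*(-1457/18) = 193781/18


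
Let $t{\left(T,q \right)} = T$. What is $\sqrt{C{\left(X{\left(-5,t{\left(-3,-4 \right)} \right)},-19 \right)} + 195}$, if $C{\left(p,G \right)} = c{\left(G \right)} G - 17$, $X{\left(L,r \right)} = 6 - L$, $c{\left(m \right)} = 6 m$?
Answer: $2 \sqrt{586} \approx 48.415$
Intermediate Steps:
$C{\left(p,G \right)} = -17 + 6 G^{2}$ ($C{\left(p,G \right)} = 6 G G - 17 = 6 G^{2} - 17 = -17 + 6 G^{2}$)
$\sqrt{C{\left(X{\left(-5,t{\left(-3,-4 \right)} \right)},-19 \right)} + 195} = \sqrt{\left(-17 + 6 \left(-19\right)^{2}\right) + 195} = \sqrt{\left(-17 + 6 \cdot 361\right) + 195} = \sqrt{\left(-17 + 2166\right) + 195} = \sqrt{2149 + 195} = \sqrt{2344} = 2 \sqrt{586}$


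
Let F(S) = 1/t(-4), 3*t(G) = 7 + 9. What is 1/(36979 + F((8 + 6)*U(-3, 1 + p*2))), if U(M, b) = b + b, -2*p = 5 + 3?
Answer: 16/591667 ≈ 2.7042e-5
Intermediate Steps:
t(G) = 16/3 (t(G) = (7 + 9)/3 = (1/3)*16 = 16/3)
p = -4 (p = -(5 + 3)/2 = -1/2*8 = -4)
U(M, b) = 2*b
F(S) = 3/16 (F(S) = 1/(16/3) = 3/16)
1/(36979 + F((8 + 6)*U(-3, 1 + p*2))) = 1/(36979 + 3/16) = 1/(591667/16) = 16/591667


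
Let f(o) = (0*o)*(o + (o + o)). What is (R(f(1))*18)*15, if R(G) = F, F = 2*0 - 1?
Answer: -270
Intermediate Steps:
f(o) = 0 (f(o) = 0*(o + 2*o) = 0*(3*o) = 0)
F = -1 (F = 0 - 1 = -1)
R(G) = -1
(R(f(1))*18)*15 = -1*18*15 = -18*15 = -270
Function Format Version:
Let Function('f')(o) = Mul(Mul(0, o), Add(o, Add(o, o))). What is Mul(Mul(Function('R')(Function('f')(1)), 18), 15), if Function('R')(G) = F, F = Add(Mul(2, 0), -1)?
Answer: -270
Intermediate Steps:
Function('f')(o) = 0 (Function('f')(o) = Mul(0, Add(o, Mul(2, o))) = Mul(0, Mul(3, o)) = 0)
F = -1 (F = Add(0, -1) = -1)
Function('R')(G) = -1
Mul(Mul(Function('R')(Function('f')(1)), 18), 15) = Mul(Mul(-1, 18), 15) = Mul(-18, 15) = -270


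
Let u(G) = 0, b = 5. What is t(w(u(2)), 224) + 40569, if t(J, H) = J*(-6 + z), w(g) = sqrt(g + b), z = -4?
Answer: 40569 - 10*sqrt(5) ≈ 40547.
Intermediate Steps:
w(g) = sqrt(5 + g) (w(g) = sqrt(g + 5) = sqrt(5 + g))
t(J, H) = -10*J (t(J, H) = J*(-6 - 4) = J*(-10) = -10*J)
t(w(u(2)), 224) + 40569 = -10*sqrt(5 + 0) + 40569 = -10*sqrt(5) + 40569 = 40569 - 10*sqrt(5)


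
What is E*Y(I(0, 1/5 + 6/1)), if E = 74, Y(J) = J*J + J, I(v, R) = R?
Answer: 82584/25 ≈ 3303.4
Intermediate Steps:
Y(J) = J + J² (Y(J) = J² + J = J + J²)
E*Y(I(0, 1/5 + 6/1)) = 74*((1/5 + 6/1)*(1 + (1/5 + 6/1))) = 74*((1*(⅕) + 6*1)*(1 + (1*(⅕) + 6*1))) = 74*((⅕ + 6)*(1 + (⅕ + 6))) = 74*(31*(1 + 31/5)/5) = 74*((31/5)*(36/5)) = 74*(1116/25) = 82584/25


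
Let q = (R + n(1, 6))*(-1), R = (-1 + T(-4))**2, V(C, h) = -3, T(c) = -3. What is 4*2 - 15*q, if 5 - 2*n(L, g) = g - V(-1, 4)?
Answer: 218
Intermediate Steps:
n(L, g) = 1 - g/2 (n(L, g) = 5/2 - (g - 1*(-3))/2 = 5/2 - (g + 3)/2 = 5/2 - (3 + g)/2 = 5/2 + (-3/2 - g/2) = 1 - g/2)
R = 16 (R = (-1 - 3)**2 = (-4)**2 = 16)
q = -14 (q = (16 + (1 - 1/2*6))*(-1) = (16 + (1 - 3))*(-1) = (16 - 2)*(-1) = 14*(-1) = -14)
4*2 - 15*q = 4*2 - 15*(-14) = 8 + 210 = 218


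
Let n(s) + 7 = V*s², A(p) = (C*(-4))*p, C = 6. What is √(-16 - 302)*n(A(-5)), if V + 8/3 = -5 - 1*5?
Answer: -182407*I*√318 ≈ -3.2528e+6*I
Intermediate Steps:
A(p) = -24*p (A(p) = (6*(-4))*p = -24*p)
V = -38/3 (V = -8/3 + (-5 - 1*5) = -8/3 + (-5 - 5) = -8/3 - 10 = -38/3 ≈ -12.667)
n(s) = -7 - 38*s²/3
√(-16 - 302)*n(A(-5)) = √(-16 - 302)*(-7 - 38*(-24*(-5))²/3) = √(-318)*(-7 - 38/3*120²) = (I*√318)*(-7 - 38/3*14400) = (I*√318)*(-7 - 182400) = (I*√318)*(-182407) = -182407*I*√318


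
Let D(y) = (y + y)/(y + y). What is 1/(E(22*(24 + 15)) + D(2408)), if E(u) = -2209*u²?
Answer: -1/1626186275 ≈ -6.1494e-10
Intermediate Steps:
D(y) = 1 (D(y) = (2*y)/((2*y)) = (2*y)*(1/(2*y)) = 1)
1/(E(22*(24 + 15)) + D(2408)) = 1/(-2209*484*(24 + 15)² + 1) = 1/(-2209*(22*39)² + 1) = 1/(-2209*858² + 1) = 1/(-2209*736164 + 1) = 1/(-1626186276 + 1) = 1/(-1626186275) = -1/1626186275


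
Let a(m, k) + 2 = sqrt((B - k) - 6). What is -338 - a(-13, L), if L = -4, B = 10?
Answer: -336 - 2*sqrt(2) ≈ -338.83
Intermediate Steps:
a(m, k) = -2 + sqrt(4 - k) (a(m, k) = -2 + sqrt((10 - k) - 6) = -2 + sqrt(4 - k))
-338 - a(-13, L) = -338 - (-2 + sqrt(4 - 1*(-4))) = -338 - (-2 + sqrt(4 + 4)) = -338 - (-2 + sqrt(8)) = -338 - (-2 + 2*sqrt(2)) = -338 + (2 - 2*sqrt(2)) = -336 - 2*sqrt(2)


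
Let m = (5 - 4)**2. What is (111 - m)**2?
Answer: 12100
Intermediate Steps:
m = 1 (m = 1**2 = 1)
(111 - m)**2 = (111 - 1*1)**2 = (111 - 1)**2 = 110**2 = 12100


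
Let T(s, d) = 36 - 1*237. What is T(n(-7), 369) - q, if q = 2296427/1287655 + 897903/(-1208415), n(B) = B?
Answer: -20958612835171/103734774455 ≈ -202.04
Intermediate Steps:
T(s, d) = -201 (T(s, d) = 36 - 237 = -201)
q = 107923169716/103734774455 (q = 2296427*(1/1287655) + 897903*(-1/1208415) = 2296427/1287655 - 299301/402805 = 107923169716/103734774455 ≈ 1.0404)
T(n(-7), 369) - q = -201 - 1*107923169716/103734774455 = -201 - 107923169716/103734774455 = -20958612835171/103734774455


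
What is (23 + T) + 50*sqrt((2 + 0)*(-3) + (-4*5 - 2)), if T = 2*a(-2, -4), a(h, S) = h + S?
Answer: 11 + 100*I*sqrt(7) ≈ 11.0 + 264.58*I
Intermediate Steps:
a(h, S) = S + h
T = -12 (T = 2*(-4 - 2) = 2*(-6) = -12)
(23 + T) + 50*sqrt((2 + 0)*(-3) + (-4*5 - 2)) = (23 - 12) + 50*sqrt((2 + 0)*(-3) + (-4*5 - 2)) = 11 + 50*sqrt(2*(-3) + (-20 - 2)) = 11 + 50*sqrt(-6 - 22) = 11 + 50*sqrt(-28) = 11 + 50*(2*I*sqrt(7)) = 11 + 100*I*sqrt(7)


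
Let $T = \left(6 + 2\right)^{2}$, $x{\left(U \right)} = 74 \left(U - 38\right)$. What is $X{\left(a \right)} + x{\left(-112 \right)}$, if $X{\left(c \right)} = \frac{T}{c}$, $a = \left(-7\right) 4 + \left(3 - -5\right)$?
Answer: $- \frac{55516}{5} \approx -11103.0$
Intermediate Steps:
$x{\left(U \right)} = -2812 + 74 U$ ($x{\left(U \right)} = 74 \left(-38 + U\right) = -2812 + 74 U$)
$a = -20$ ($a = -28 + \left(3 + 5\right) = -28 + 8 = -20$)
$T = 64$ ($T = 8^{2} = 64$)
$X{\left(c \right)} = \frac{64}{c}$
$X{\left(a \right)} + x{\left(-112 \right)} = \frac{64}{-20} + \left(-2812 + 74 \left(-112\right)\right) = 64 \left(- \frac{1}{20}\right) - 11100 = - \frac{16}{5} - 11100 = - \frac{55516}{5}$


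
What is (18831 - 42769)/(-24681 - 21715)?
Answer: 11969/23198 ≈ 0.51595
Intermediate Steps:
(18831 - 42769)/(-24681 - 21715) = -23938/(-46396) = -23938*(-1/46396) = 11969/23198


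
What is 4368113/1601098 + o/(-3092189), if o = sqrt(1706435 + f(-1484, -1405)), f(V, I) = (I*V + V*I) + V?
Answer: 4368113/1601098 - sqrt(5874991)/3092189 ≈ 2.7274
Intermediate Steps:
f(V, I) = V + 2*I*V (f(V, I) = (I*V + I*V) + V = 2*I*V + V = V + 2*I*V)
o = sqrt(5874991) (o = sqrt(1706435 - 1484*(1 + 2*(-1405))) = sqrt(1706435 - 1484*(1 - 2810)) = sqrt(1706435 - 1484*(-2809)) = sqrt(1706435 + 4168556) = sqrt(5874991) ≈ 2423.8)
4368113/1601098 + o/(-3092189) = 4368113/1601098 + sqrt(5874991)/(-3092189) = 4368113*(1/1601098) + sqrt(5874991)*(-1/3092189) = 4368113/1601098 - sqrt(5874991)/3092189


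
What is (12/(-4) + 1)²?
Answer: 4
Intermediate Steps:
(12/(-4) + 1)² = (12*(-¼) + 1)² = (-3 + 1)² = (-2)² = 4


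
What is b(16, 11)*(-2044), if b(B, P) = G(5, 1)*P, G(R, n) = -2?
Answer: 44968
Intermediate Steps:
b(B, P) = -2*P
b(16, 11)*(-2044) = -2*11*(-2044) = -22*(-2044) = 44968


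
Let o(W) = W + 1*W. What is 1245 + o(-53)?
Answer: 1139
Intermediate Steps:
o(W) = 2*W (o(W) = W + W = 2*W)
1245 + o(-53) = 1245 + 2*(-53) = 1245 - 106 = 1139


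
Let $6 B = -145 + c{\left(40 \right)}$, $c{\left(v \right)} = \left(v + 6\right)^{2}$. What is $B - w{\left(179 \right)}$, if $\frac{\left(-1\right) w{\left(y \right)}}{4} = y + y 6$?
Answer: $\frac{10681}{2} \approx 5340.5$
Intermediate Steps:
$c{\left(v \right)} = \left(6 + v\right)^{2}$
$B = \frac{657}{2}$ ($B = \frac{-145 + \left(6 + 40\right)^{2}}{6} = \frac{-145 + 46^{2}}{6} = \frac{-145 + 2116}{6} = \frac{1}{6} \cdot 1971 = \frac{657}{2} \approx 328.5$)
$w{\left(y \right)} = - 28 y$ ($w{\left(y \right)} = - 4 \left(y + y 6\right) = - 4 \left(y + 6 y\right) = - 4 \cdot 7 y = - 28 y$)
$B - w{\left(179 \right)} = \frac{657}{2} - \left(-28\right) 179 = \frac{657}{2} - -5012 = \frac{657}{2} + 5012 = \frac{10681}{2}$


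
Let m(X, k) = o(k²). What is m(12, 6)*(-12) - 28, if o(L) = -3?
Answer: 8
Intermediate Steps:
m(X, k) = -3
m(12, 6)*(-12) - 28 = -3*(-12) - 28 = 36 - 28 = 8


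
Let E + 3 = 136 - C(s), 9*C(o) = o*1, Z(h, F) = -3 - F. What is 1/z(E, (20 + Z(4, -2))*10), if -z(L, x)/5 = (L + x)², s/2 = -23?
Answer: -81/43601045 ≈ -1.8578e-6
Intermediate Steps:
s = -46 (s = 2*(-23) = -46)
C(o) = o/9 (C(o) = (o*1)/9 = o/9)
E = 1243/9 (E = -3 + (136 - (-46)/9) = -3 + (136 - 1*(-46/9)) = -3 + (136 + 46/9) = -3 + 1270/9 = 1243/9 ≈ 138.11)
z(L, x) = -5*(L + x)²
1/z(E, (20 + Z(4, -2))*10) = 1/(-5*(1243/9 + (20 + (-3 - 1*(-2)))*10)²) = 1/(-5*(1243/9 + (20 + (-3 + 2))*10)²) = 1/(-5*(1243/9 + (20 - 1)*10)²) = 1/(-5*(1243/9 + 19*10)²) = 1/(-5*(1243/9 + 190)²) = 1/(-5*(2953/9)²) = 1/(-5*8720209/81) = 1/(-43601045/81) = -81/43601045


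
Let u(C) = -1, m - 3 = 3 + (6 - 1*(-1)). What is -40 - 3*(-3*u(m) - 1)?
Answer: -46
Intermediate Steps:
m = 13 (m = 3 + (3 + (6 - 1*(-1))) = 3 + (3 + (6 + 1)) = 3 + (3 + 7) = 3 + 10 = 13)
-40 - 3*(-3*u(m) - 1) = -40 - 3*(-3*(-1) - 1) = -40 - 3*(3 - 1) = -40 - 3*2 = -40 - 6 = -46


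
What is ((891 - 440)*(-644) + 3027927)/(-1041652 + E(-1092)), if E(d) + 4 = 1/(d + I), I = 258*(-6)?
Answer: -7226955120/2749971841 ≈ -2.6280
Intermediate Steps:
I = -1548
E(d) = -4 + 1/(-1548 + d) (E(d) = -4 + 1/(d - 1548) = -4 + 1/(-1548 + d))
((891 - 440)*(-644) + 3027927)/(-1041652 + E(-1092)) = ((891 - 440)*(-644) + 3027927)/(-1041652 + (6193 - 4*(-1092))/(-1548 - 1092)) = (451*(-644) + 3027927)/(-1041652 + (6193 + 4368)/(-2640)) = (-290444 + 3027927)/(-1041652 - 1/2640*10561) = 2737483/(-1041652 - 10561/2640) = 2737483/(-2749971841/2640) = 2737483*(-2640/2749971841) = -7226955120/2749971841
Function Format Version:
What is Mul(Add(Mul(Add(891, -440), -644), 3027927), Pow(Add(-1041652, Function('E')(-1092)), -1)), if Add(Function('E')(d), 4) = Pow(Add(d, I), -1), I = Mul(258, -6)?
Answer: Rational(-7226955120, 2749971841) ≈ -2.6280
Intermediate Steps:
I = -1548
Function('E')(d) = Add(-4, Pow(Add(-1548, d), -1)) (Function('E')(d) = Add(-4, Pow(Add(d, -1548), -1)) = Add(-4, Pow(Add(-1548, d), -1)))
Mul(Add(Mul(Add(891, -440), -644), 3027927), Pow(Add(-1041652, Function('E')(-1092)), -1)) = Mul(Add(Mul(Add(891, -440), -644), 3027927), Pow(Add(-1041652, Mul(Pow(Add(-1548, -1092), -1), Add(6193, Mul(-4, -1092)))), -1)) = Mul(Add(Mul(451, -644), 3027927), Pow(Add(-1041652, Mul(Pow(-2640, -1), Add(6193, 4368))), -1)) = Mul(Add(-290444, 3027927), Pow(Add(-1041652, Mul(Rational(-1, 2640), 10561)), -1)) = Mul(2737483, Pow(Add(-1041652, Rational(-10561, 2640)), -1)) = Mul(2737483, Pow(Rational(-2749971841, 2640), -1)) = Mul(2737483, Rational(-2640, 2749971841)) = Rational(-7226955120, 2749971841)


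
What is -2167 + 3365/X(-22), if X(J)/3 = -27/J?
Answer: -101497/81 ≈ -1253.0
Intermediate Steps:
X(J) = -81/J (X(J) = 3*(-27/J) = -81/J)
-2167 + 3365/X(-22) = -2167 + 3365/((-81/(-22))) = -2167 + 3365/((-81*(-1/22))) = -2167 + 3365/(81/22) = -2167 + 3365*(22/81) = -2167 + 74030/81 = -101497/81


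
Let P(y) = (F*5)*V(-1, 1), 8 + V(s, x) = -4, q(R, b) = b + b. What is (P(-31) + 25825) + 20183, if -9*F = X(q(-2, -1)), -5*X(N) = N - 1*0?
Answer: 138032/3 ≈ 46011.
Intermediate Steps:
q(R, b) = 2*b
V(s, x) = -12 (V(s, x) = -8 - 4 = -12)
X(N) = -N/5 (X(N) = -(N - 1*0)/5 = -(N + 0)/5 = -N/5)
F = -2/45 (F = -(-1)*2*(-1)/45 = -(-1)*(-2)/45 = -⅑*⅖ = -2/45 ≈ -0.044444)
P(y) = 8/3 (P(y) = -2/45*5*(-12) = -2/9*(-12) = 8/3)
(P(-31) + 25825) + 20183 = (8/3 + 25825) + 20183 = 77483/3 + 20183 = 138032/3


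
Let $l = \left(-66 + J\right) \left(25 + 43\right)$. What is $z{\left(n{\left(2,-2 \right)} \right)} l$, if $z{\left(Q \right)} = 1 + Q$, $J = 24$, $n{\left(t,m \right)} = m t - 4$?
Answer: $19992$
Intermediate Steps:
$n{\left(t,m \right)} = -4 + m t$
$l = -2856$ ($l = \left(-66 + 24\right) \left(25 + 43\right) = \left(-42\right) 68 = -2856$)
$z{\left(n{\left(2,-2 \right)} \right)} l = \left(1 - 8\right) \left(-2856\right) = \left(-7\right) \left(-2856\right) = 19992$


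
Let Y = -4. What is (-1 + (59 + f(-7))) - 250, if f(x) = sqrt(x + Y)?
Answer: -192 + I*sqrt(11) ≈ -192.0 + 3.3166*I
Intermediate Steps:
f(x) = sqrt(-4 + x) (f(x) = sqrt(x - 4) = sqrt(-4 + x))
(-1 + (59 + f(-7))) - 250 = (-1 + (59 + sqrt(-4 - 7))) - 250 = (-1 + (59 + sqrt(-11))) - 250 = (-1 + (59 + I*sqrt(11))) - 250 = (58 + I*sqrt(11)) - 250 = -192 + I*sqrt(11)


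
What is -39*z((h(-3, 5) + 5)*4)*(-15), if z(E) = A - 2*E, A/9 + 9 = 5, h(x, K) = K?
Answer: -67860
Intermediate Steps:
A = -36 (A = -81 + 9*5 = -81 + 45 = -36)
z(E) = -36 - 2*E
-39*z((h(-3, 5) + 5)*4)*(-15) = -39*(-36 - 2*(5 + 5)*4)*(-15) = -39*(-36 - 20*4)*(-15) = -39*(-36 - 2*40)*(-15) = -39*(-36 - 80)*(-15) = -39*(-116)*(-15) = 4524*(-15) = -67860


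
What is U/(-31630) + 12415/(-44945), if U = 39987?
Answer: -437980433/284322070 ≈ -1.5404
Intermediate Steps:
U/(-31630) + 12415/(-44945) = 39987/(-31630) + 12415/(-44945) = 39987*(-1/31630) + 12415*(-1/44945) = -39987/31630 - 2483/8989 = -437980433/284322070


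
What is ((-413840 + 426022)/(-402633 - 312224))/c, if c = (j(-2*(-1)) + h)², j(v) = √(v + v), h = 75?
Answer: -12182/4238387153 ≈ -2.8742e-6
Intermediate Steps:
j(v) = √2*√v (j(v) = √(2*v) = √2*√v)
c = 5929 (c = (√2*√(-2*(-1)) + 75)² = (√2*√2 + 75)² = (2 + 75)² = 77² = 5929)
((-413840 + 426022)/(-402633 - 312224))/c = ((-413840 + 426022)/(-402633 - 312224))/5929 = (12182/(-714857))*(1/5929) = (12182*(-1/714857))*(1/5929) = -12182/714857*1/5929 = -12182/4238387153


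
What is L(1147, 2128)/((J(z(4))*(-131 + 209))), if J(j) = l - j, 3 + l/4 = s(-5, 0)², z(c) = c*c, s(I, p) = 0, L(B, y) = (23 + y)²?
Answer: -1542267/728 ≈ -2118.5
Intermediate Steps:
z(c) = c²
l = -12 (l = -12 + 4*0² = -12 + 4*0 = -12 + 0 = -12)
J(j) = -12 - j
L(1147, 2128)/((J(z(4))*(-131 + 209))) = (23 + 2128)²/(((-12 - 1*4²)*(-131 + 209))) = 2151²/(((-12 - 1*16)*78)) = 4626801/(((-12 - 16)*78)) = 4626801/((-28*78)) = 4626801/(-2184) = 4626801*(-1/2184) = -1542267/728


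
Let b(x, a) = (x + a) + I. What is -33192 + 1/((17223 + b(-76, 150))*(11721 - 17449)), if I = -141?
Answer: -3261763501057/98269568 ≈ -33192.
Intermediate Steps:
b(x, a) = -141 + a + x (b(x, a) = (x + a) - 141 = (a + x) - 141 = -141 + a + x)
-33192 + 1/((17223 + b(-76, 150))*(11721 - 17449)) = -33192 + 1/((17223 + (-141 + 150 - 76))*(11721 - 17449)) = -33192 + 1/((17223 - 67)*(-5728)) = -33192 + 1/(17156*(-5728)) = -33192 + 1/(-98269568) = -33192 - 1/98269568 = -3261763501057/98269568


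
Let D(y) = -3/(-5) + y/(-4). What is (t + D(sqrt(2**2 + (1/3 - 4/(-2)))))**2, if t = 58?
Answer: 4121227/1200 - 293*sqrt(57)/30 ≈ 3360.6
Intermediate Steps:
D(y) = 3/5 - y/4 (D(y) = -3*(-1/5) + y*(-1/4) = 3/5 - y/4)
(t + D(sqrt(2**2 + (1/3 - 4/(-2)))))**2 = (58 + (3/5 - sqrt(2**2 + (1/3 - 4/(-2)))/4))**2 = (58 + (3/5 - sqrt(4 + (1*(1/3) - 4*(-1/2)))/4))**2 = (58 + (3/5 - sqrt(4 + (1/3 + 2))/4))**2 = (58 + (3/5 - sqrt(4 + 7/3)/4))**2 = (58 + (3/5 - sqrt(57)/12))**2 = (293/5 - sqrt(57)/12)**2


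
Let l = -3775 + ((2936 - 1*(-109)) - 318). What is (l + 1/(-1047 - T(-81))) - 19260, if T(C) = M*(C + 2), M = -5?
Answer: -29284137/1442 ≈ -20308.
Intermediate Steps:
T(C) = -10 - 5*C (T(C) = -5*(C + 2) = -5*(2 + C) = -10 - 5*C)
l = -1048 (l = -3775 + ((2936 + 109) - 318) = -3775 + (3045 - 318) = -3775 + 2727 = -1048)
(l + 1/(-1047 - T(-81))) - 19260 = (-1048 + 1/(-1047 - (-10 - 5*(-81)))) - 19260 = (-1048 + 1/(-1047 - (-10 + 405))) - 19260 = (-1048 + 1/(-1047 - 1*395)) - 19260 = (-1048 + 1/(-1047 - 395)) - 19260 = (-1048 + 1/(-1442)) - 19260 = (-1048 - 1/1442) - 19260 = -1511217/1442 - 19260 = -29284137/1442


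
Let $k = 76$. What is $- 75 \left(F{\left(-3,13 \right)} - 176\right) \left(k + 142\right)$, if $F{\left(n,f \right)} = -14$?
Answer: $3106500$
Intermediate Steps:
$- 75 \left(F{\left(-3,13 \right)} - 176\right) \left(k + 142\right) = - 75 \left(-14 - 176\right) \left(76 + 142\right) = - 75 \left(\left(-190\right) 218\right) = \left(-75\right) \left(-41420\right) = 3106500$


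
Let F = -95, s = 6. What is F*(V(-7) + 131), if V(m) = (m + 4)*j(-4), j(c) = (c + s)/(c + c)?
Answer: -50065/4 ≈ -12516.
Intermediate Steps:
j(c) = (6 + c)/(2*c) (j(c) = (c + 6)/(c + c) = (6 + c)/((2*c)) = (6 + c)*(1/(2*c)) = (6 + c)/(2*c))
V(m) = -1 - m/4 (V(m) = (m + 4)*((½)*(6 - 4)/(-4)) = (4 + m)*((½)*(-¼)*2) = (4 + m)*(-¼) = -1 - m/4)
F*(V(-7) + 131) = -95*((-1 - ¼*(-7)) + 131) = -95*((-1 + 7/4) + 131) = -95*(¾ + 131) = -95*527/4 = -50065/4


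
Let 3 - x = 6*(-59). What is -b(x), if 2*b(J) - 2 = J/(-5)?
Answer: 347/10 ≈ 34.700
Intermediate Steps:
x = 357 (x = 3 - 6*(-59) = 3 - 1*(-354) = 3 + 354 = 357)
b(J) = 1 - J/10 (b(J) = 1 + (J/(-5))/2 = 1 + (J*(-⅕))/2 = 1 + (-J/5)/2 = 1 - J/10)
-b(x) = -(1 - ⅒*357) = -(1 - 357/10) = -1*(-347/10) = 347/10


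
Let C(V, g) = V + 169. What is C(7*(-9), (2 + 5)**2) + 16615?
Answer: 16721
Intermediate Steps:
C(V, g) = 169 + V
C(7*(-9), (2 + 5)**2) + 16615 = (169 + 7*(-9)) + 16615 = (169 - 63) + 16615 = 106 + 16615 = 16721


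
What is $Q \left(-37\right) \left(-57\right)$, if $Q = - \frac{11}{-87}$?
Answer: $\frac{7733}{29} \approx 266.66$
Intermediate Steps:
$Q = \frac{11}{87}$ ($Q = \left(-11\right) \left(- \frac{1}{87}\right) = \frac{11}{87} \approx 0.12644$)
$Q \left(-37\right) \left(-57\right) = \frac{11}{87} \left(-37\right) \left(-57\right) = \left(- \frac{407}{87}\right) \left(-57\right) = \frac{7733}{29}$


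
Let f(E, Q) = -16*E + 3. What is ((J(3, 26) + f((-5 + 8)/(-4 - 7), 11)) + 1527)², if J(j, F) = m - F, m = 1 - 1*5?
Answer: 273836304/121 ≈ 2.2631e+6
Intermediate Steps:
m = -4 (m = 1 - 5 = -4)
f(E, Q) = 3 - 16*E
J(j, F) = -4 - F
((J(3, 26) + f((-5 + 8)/(-4 - 7), 11)) + 1527)² = (((-4 - 1*26) + (3 - 16*(-5 + 8)/(-4 - 7))) + 1527)² = (((-4 - 26) + (3 - 48/(-11))) + 1527)² = ((-30 + (3 - 48*(-1)/11)) + 1527)² = ((-30 + (3 - 16*(-3/11))) + 1527)² = ((-30 + (3 + 48/11)) + 1527)² = ((-30 + 81/11) + 1527)² = (-249/11 + 1527)² = (16548/11)² = 273836304/121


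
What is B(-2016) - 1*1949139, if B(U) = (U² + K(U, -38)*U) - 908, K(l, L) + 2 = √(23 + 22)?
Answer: 2118241 - 6048*√5 ≈ 2.1047e+6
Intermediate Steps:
K(l, L) = -2 + 3*√5 (K(l, L) = -2 + √(23 + 22) = -2 + √45 = -2 + 3*√5)
B(U) = -908 + U² + U*(-2 + 3*√5) (B(U) = (U² + (-2 + 3*√5)*U) - 908 = (U² + U*(-2 + 3*√5)) - 908 = -908 + U² + U*(-2 + 3*√5))
B(-2016) - 1*1949139 = (-908 + (-2016)² - 1*(-2016)*(2 - 3*√5)) - 1*1949139 = (-908 + 4064256 + (4032 - 6048*√5)) - 1949139 = (4067380 - 6048*√5) - 1949139 = 2118241 - 6048*√5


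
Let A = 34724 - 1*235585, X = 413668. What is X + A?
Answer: 212807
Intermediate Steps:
A = -200861 (A = 34724 - 235585 = -200861)
X + A = 413668 - 200861 = 212807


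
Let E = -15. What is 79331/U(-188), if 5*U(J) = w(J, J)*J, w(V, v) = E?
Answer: 79331/564 ≈ 140.66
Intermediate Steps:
w(V, v) = -15
U(J) = -3*J (U(J) = (-15*J)/5 = -3*J)
79331/U(-188) = 79331/((-3*(-188))) = 79331/564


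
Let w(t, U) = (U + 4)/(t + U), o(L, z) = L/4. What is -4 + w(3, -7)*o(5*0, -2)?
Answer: -4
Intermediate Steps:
o(L, z) = L/4 (o(L, z) = L*(¼) = L/4)
w(t, U) = (4 + U)/(U + t)
-4 + w(3, -7)*o(5*0, -2) = -4 + ((4 - 7)/(-7 + 3))*((5*0)/4) = -4 + (-3/(-4))*((¼)*0) = -4 - ¼*(-3)*0 = -4 + (¾)*0 = -4 + 0 = -4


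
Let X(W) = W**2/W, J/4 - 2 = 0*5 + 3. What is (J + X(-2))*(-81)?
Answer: -1458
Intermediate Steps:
J = 20 (J = 8 + 4*(0*5 + 3) = 8 + 4*(0 + 3) = 8 + 4*3 = 8 + 12 = 20)
X(W) = W
(J + X(-2))*(-81) = (20 - 2)*(-81) = 18*(-81) = -1458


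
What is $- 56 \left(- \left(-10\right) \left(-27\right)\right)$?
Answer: $15120$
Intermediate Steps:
$- 56 \left(- \left(-10\right) \left(-27\right)\right) = - 56 \left(\left(-1\right) 270\right) = \left(-56\right) \left(-270\right) = 15120$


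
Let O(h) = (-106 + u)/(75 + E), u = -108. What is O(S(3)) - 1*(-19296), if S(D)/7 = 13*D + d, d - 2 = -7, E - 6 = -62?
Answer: 366410/19 ≈ 19285.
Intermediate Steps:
E = -56 (E = 6 - 62 = -56)
d = -5 (d = 2 - 7 = -5)
S(D) = -35 + 91*D (S(D) = 7*(13*D - 5) = 7*(-5 + 13*D) = -35 + 91*D)
O(h) = -214/19 (O(h) = (-106 - 108)/(75 - 56) = -214/19)
O(S(3)) - 1*(-19296) = -214/19 - 1*(-19296) = -214/19 + 19296 = 366410/19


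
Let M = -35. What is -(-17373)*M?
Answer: -608055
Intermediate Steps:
-(-17373)*M = -(-17373)*(-35) = -1*608055 = -608055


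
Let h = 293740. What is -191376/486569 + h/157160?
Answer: 5642406295/3823459202 ≈ 1.4757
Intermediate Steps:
-191376/486569 + h/157160 = -191376/486569 + 293740/157160 = -191376*1/486569 + 293740*(1/157160) = -191376/486569 + 14687/7858 = 5642406295/3823459202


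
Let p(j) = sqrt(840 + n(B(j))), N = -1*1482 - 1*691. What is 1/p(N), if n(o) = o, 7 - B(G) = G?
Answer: sqrt(755)/1510 ≈ 0.018197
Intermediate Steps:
B(G) = 7 - G
N = -2173 (N = -1482 - 691 = -2173)
p(j) = sqrt(847 - j) (p(j) = sqrt(840 + (7 - j)) = sqrt(847 - j))
1/p(N) = 1/(sqrt(847 - 1*(-2173))) = 1/(sqrt(847 + 2173)) = 1/(sqrt(3020)) = 1/(2*sqrt(755)) = sqrt(755)/1510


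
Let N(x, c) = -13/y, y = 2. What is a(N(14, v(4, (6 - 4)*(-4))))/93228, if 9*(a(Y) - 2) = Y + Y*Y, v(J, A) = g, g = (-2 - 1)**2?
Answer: 215/3356208 ≈ 6.4060e-5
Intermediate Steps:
g = 9 (g = (-3)**2 = 9)
v(J, A) = 9
N(x, c) = -13/2
a(Y) = 2 + Y/9 + Y**2/9 (a(Y) = 2 + (Y + Y*Y)/9 = 2 + (Y + Y**2)/9 = 2 + (Y/9 + Y**2/9) = 2 + Y/9 + Y**2/9)
a(N(14, v(4, (6 - 4)*(-4))))/93228 = (2 + (1/9)*(-13/2) + (-13/2)**2/9)/93228 = (2 - 13/18 + (1/9)*(169/4))*(1/93228) = (2 - 13/18 + 169/36)*(1/93228) = (215/36)*(1/93228) = 215/3356208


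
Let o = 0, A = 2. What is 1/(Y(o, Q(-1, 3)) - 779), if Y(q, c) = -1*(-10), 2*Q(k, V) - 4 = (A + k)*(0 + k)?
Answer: -1/769 ≈ -0.0013004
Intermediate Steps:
Q(k, V) = 2 + k*(2 + k)/2 (Q(k, V) = 2 + ((2 + k)*(0 + k))/2 = 2 + ((2 + k)*k)/2 = 2 + (k*(2 + k))/2 = 2 + k*(2 + k)/2)
Y(q, c) = 10
1/(Y(o, Q(-1, 3)) - 779) = 1/(10 - 779) = 1/(-769) = -1/769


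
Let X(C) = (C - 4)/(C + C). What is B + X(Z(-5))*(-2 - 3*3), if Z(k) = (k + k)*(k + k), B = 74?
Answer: 1718/25 ≈ 68.720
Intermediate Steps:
Z(k) = 4*k² (Z(k) = (2*k)*(2*k) = 4*k²)
X(C) = (-4 + C)/(2*C) (X(C) = (-4 + C)/((2*C)) = (-4 + C)*(1/(2*C)) = (-4 + C)/(2*C))
B + X(Z(-5))*(-2 - 3*3) = 74 + ((-4 + 4*(-5)²)/(2*((4*(-5)²))))*(-2 - 3*3) = 74 + ((-4 + 4*25)/(2*((4*25))))*(-2 - 9) = 74 + ((½)*(-4 + 100)/100)*(-11) = 74 + ((½)*(1/100)*96)*(-11) = 74 + (12/25)*(-11) = 74 - 132/25 = 1718/25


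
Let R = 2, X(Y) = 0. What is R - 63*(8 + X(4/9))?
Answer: -502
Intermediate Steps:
R - 63*(8 + X(4/9)) = 2 - 63*(8 + 0) = 2 - 63*8 = 2 - 504 = -502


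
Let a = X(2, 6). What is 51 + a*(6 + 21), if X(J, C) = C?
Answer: 213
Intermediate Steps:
a = 6
51 + a*(6 + 21) = 51 + 6*(6 + 21) = 51 + 6*27 = 51 + 162 = 213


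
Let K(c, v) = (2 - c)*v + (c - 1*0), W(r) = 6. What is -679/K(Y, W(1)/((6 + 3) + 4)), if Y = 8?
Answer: -8827/68 ≈ -129.81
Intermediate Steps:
K(c, v) = c + v*(2 - c) (K(c, v) = v*(2 - c) + (c + 0) = v*(2 - c) + c = c + v*(2 - c))
-679/K(Y, W(1)/((6 + 3) + 4)) = -679/(8 + 2*(6/((6 + 3) + 4)) - 1*8*6/((6 + 3) + 4)) = -679/(8 + 2*(6/(9 + 4)) - 1*8*6/(9 + 4)) = -679/(8 + 2*(6/13) - 1*8*6/13) = -679/(8 + 12/13 - 48/13) = -679/68/13 = -679*13/68 = -8827/68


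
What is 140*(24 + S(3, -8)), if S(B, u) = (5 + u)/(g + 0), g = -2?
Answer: 3570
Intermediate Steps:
S(B, u) = -5/2 - u/2 (S(B, u) = (5 + u)/(-2 + 0) = (5 + u)/(-2) = (5 + u)*(-1/2) = -5/2 - u/2)
140*(24 + S(3, -8)) = 140*(24 + (-5/2 - 1/2*(-8))) = 140*(24 + (-5/2 + 4)) = 140*(24 + 3/2) = 140*(51/2) = 3570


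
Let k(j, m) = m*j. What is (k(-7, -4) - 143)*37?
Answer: -4255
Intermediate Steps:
k(j, m) = j*m
(k(-7, -4) - 143)*37 = (-7*(-4) - 143)*37 = (28 - 143)*37 = -115*37 = -4255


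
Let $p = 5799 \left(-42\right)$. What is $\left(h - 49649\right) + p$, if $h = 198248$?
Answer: $-94959$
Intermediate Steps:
$p = -243558$
$\left(h - 49649\right) + p = \left(198248 - 49649\right) - 243558 = 148599 - 243558 = -94959$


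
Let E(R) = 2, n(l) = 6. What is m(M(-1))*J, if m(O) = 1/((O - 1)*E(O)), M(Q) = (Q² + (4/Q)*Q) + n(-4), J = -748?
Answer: -187/5 ≈ -37.400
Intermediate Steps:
M(Q) = 10 + Q² (M(Q) = (Q² + (4/Q)*Q) + 6 = (Q² + 4) + 6 = (4 + Q²) + 6 = 10 + Q²)
m(O) = 1/(2*(-1 + O)) (m(O) = 1/((O - 1)*2) = (½)/(-1 + O) = 1/(2*(-1 + O)))
m(M(-1))*J = (1/(2*(-1 + (10 + (-1)²))))*(-748) = (1/(2*(-1 + (10 + 1))))*(-748) = (1/(2*(-1 + 11)))*(-748) = ((½)/10)*(-748) = ((½)*(⅒))*(-748) = (1/20)*(-748) = -187/5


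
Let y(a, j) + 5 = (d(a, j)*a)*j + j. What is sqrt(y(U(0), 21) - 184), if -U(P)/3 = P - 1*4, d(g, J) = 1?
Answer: 2*sqrt(21) ≈ 9.1651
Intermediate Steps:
U(P) = 12 - 3*P (U(P) = -3*(P - 1*4) = -3*(P - 4) = -3*(-4 + P) = 12 - 3*P)
y(a, j) = -5 + j + a*j (y(a, j) = -5 + ((1*a)*j + j) = -5 + (a*j + j) = -5 + (j + a*j) = -5 + j + a*j)
sqrt(y(U(0), 21) - 184) = sqrt((-5 + 21 + (12 - 3*0)*21) - 184) = sqrt((-5 + 21 + (12 + 0)*21) - 184) = sqrt((-5 + 21 + 12*21) - 184) = sqrt((-5 + 21 + 252) - 184) = sqrt(268 - 184) = sqrt(84) = 2*sqrt(21)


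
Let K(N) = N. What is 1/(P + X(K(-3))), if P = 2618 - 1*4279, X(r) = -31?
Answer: -1/1692 ≈ -0.00059102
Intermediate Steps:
P = -1661 (P = 2618 - 4279 = -1661)
1/(P + X(K(-3))) = 1/(-1661 - 31) = 1/(-1692) = -1/1692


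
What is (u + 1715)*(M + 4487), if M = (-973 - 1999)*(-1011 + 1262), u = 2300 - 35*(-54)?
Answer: -4378468925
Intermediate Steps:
u = 4190 (u = 2300 - 1*(-1890) = 2300 + 1890 = 4190)
M = -745972 (M = -2972*251 = -745972)
(u + 1715)*(M + 4487) = (4190 + 1715)*(-745972 + 4487) = 5905*(-741485) = -4378468925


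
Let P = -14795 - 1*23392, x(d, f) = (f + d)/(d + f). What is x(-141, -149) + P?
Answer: -38186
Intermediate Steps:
x(d, f) = 1 (x(d, f) = (d + f)/(d + f) = 1)
P = -38187 (P = -14795 - 23392 = -38187)
x(-141, -149) + P = 1 - 38187 = -38186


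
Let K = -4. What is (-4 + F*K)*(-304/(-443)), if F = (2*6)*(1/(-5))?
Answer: 8512/2215 ≈ 3.8429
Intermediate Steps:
F = -12/5 (F = 12*(1*(-⅕)) = 12*(-⅕) = -12/5 ≈ -2.4000)
(-4 + F*K)*(-304/(-443)) = (-4 - 12/5*(-4))*(-304/(-443)) = (-4 + 48/5)*(-304*(-1/443)) = (28/5)*(304/443) = 8512/2215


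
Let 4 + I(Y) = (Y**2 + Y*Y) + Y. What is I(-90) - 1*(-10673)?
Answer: 26779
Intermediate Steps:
I(Y) = -4 + Y + 2*Y**2 (I(Y) = -4 + ((Y**2 + Y*Y) + Y) = -4 + ((Y**2 + Y**2) + Y) = -4 + (2*Y**2 + Y) = -4 + (Y + 2*Y**2) = -4 + Y + 2*Y**2)
I(-90) - 1*(-10673) = (-4 - 90 + 2*(-90)**2) - 1*(-10673) = (-4 - 90 + 2*8100) + 10673 = (-4 - 90 + 16200) + 10673 = 16106 + 10673 = 26779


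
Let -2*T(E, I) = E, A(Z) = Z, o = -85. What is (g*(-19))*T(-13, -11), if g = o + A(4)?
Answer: 20007/2 ≈ 10004.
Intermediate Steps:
T(E, I) = -E/2
g = -81 (g = -85 + 4 = -81)
(g*(-19))*T(-13, -11) = (-81*(-19))*(-1/2*(-13)) = 1539*(13/2) = 20007/2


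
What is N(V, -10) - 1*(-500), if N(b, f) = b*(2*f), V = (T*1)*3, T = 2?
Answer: 380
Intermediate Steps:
V = 6 (V = (2*1)*3 = 2*3 = 6)
N(b, f) = 2*b*f
N(V, -10) - 1*(-500) = 2*6*(-10) - 1*(-500) = -120 + 500 = 380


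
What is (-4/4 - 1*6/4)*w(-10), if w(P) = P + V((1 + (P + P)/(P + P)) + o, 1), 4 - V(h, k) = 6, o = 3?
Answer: 30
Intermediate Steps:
V(h, k) = -2 (V(h, k) = 4 - 1*6 = 4 - 6 = -2)
w(P) = -2 + P (w(P) = P - 2 = -2 + P)
(-4/4 - 1*6/4)*w(-10) = (-4/4 - 1*6/4)*(-2 - 10) = (-4*¼ - 6*¼)*(-12) = (-1 - 3/2)*(-12) = -5/2*(-12) = 30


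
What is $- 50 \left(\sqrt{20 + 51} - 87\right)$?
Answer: $4350 - 50 \sqrt{71} \approx 3928.7$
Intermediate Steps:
$- 50 \left(\sqrt{20 + 51} - 87\right) = - 50 \left(\sqrt{71} - 87\right) = - 50 \left(-87 + \sqrt{71}\right) = 4350 - 50 \sqrt{71}$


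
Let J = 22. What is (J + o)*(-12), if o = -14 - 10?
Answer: 24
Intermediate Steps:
o = -24
(J + o)*(-12) = (22 - 24)*(-12) = -2*(-12) = 24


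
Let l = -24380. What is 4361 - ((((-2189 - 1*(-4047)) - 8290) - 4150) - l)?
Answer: -9437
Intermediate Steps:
4361 - ((((-2189 - 1*(-4047)) - 8290) - 4150) - l) = 4361 - ((((-2189 - 1*(-4047)) - 8290) - 4150) - 1*(-24380)) = 4361 - ((((-2189 + 4047) - 8290) - 4150) + 24380) = 4361 - (((1858 - 8290) - 4150) + 24380) = 4361 - ((-6432 - 4150) + 24380) = 4361 - (-10582 + 24380) = 4361 - 1*13798 = 4361 - 13798 = -9437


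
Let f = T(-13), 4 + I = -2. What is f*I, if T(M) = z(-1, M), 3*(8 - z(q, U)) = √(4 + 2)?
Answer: -48 + 2*√6 ≈ -43.101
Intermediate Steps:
I = -6 (I = -4 - 2 = -6)
z(q, U) = 8 - √6/3 (z(q, U) = 8 - √(4 + 2)/3 = 8 - √6/3)
T(M) = 8 - √6/3
f = 8 - √6/3 ≈ 7.1835
f*I = (8 - √6/3)*(-6) = -48 + 2*√6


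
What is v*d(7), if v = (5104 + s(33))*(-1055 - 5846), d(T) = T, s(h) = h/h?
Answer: -246607235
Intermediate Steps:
s(h) = 1
v = -35229605 (v = (5104 + 1)*(-1055 - 5846) = 5105*(-6901) = -35229605)
v*d(7) = -35229605*7 = -246607235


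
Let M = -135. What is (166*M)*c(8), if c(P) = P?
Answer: -179280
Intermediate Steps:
(166*M)*c(8) = (166*(-135))*8 = -22410*8 = -179280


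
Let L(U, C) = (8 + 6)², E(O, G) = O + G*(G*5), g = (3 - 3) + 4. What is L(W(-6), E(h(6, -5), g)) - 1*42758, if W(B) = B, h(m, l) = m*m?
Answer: -42562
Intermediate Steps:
h(m, l) = m²
g = 4 (g = 0 + 4 = 4)
E(O, G) = O + 5*G² (E(O, G) = O + G*(5*G) = O + 5*G²)
L(U, C) = 196 (L(U, C) = 14² = 196)
L(W(-6), E(h(6, -5), g)) - 1*42758 = 196 - 1*42758 = 196 - 42758 = -42562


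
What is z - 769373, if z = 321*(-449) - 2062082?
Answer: -2975584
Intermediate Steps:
z = -2206211 (z = -144129 - 2062082 = -2206211)
z - 769373 = -2206211 - 769373 = -2975584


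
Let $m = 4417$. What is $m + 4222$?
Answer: $8639$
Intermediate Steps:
$m + 4222 = 4417 + 4222 = 8639$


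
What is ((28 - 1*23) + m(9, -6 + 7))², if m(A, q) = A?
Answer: 196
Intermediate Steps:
((28 - 1*23) + m(9, -6 + 7))² = ((28 - 1*23) + 9)² = ((28 - 23) + 9)² = (5 + 9)² = 14² = 196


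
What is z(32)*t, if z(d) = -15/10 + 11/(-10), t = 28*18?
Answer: -6552/5 ≈ -1310.4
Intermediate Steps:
t = 504
z(d) = -13/5 (z(d) = -15*⅒ + 11*(-⅒) = -3/2 - 11/10 = -13/5)
z(32)*t = -13/5*504 = -6552/5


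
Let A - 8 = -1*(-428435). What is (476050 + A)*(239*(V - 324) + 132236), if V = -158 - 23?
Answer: 10438753713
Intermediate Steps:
A = 428443 (A = 8 - 1*(-428435) = 8 + 428435 = 428443)
V = -181
(476050 + A)*(239*(V - 324) + 132236) = (476050 + 428443)*(239*(-181 - 324) + 132236) = 904493*(239*(-505) + 132236) = 904493*(-120695 + 132236) = 904493*11541 = 10438753713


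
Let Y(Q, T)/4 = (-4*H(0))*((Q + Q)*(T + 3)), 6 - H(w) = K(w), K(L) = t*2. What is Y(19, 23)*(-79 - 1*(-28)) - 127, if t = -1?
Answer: 6449537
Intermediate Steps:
K(L) = -2 (K(L) = -1*2 = -2)
H(w) = 8 (H(w) = 6 - 1*(-2) = 6 + 2 = 8)
Y(Q, T) = -256*Q*(3 + T) (Y(Q, T) = 4*((-4*8)*((Q + Q)*(T + 3))) = 4*(-32*2*Q*(3 + T)) = 4*(-64*Q*(3 + T)) = -256*Q*(3 + T))
Y(19, 23)*(-79 - 1*(-28)) - 127 = (-256*19*(3 + 23))*(-79 - 1*(-28)) - 127 = (-256*19*26)*(-79 + 28) - 127 = -126464*(-51) - 127 = 6449664 - 127 = 6449537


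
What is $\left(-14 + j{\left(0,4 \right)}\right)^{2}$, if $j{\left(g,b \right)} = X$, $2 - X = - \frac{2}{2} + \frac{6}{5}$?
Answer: $\frac{3721}{25} \approx 148.84$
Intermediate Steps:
$X = \frac{9}{5}$ ($X = 2 - \left(- \frac{2}{2} + \frac{6}{5}\right) = 2 - \left(\left(-2\right) \frac{1}{2} + 6 \cdot \frac{1}{5}\right) = 2 - \left(-1 + \frac{6}{5}\right) = 2 - \frac{1}{5} = \frac{9}{5} \approx 1.8$)
$j{\left(g,b \right)} = \frac{9}{5}$
$\left(-14 + j{\left(0,4 \right)}\right)^{2} = \left(-14 + \frac{9}{5}\right)^{2} = \left(- \frac{61}{5}\right)^{2} = \frac{3721}{25}$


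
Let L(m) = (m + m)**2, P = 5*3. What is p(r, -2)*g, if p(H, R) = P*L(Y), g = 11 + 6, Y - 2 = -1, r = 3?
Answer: 1020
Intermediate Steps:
Y = 1 (Y = 2 - 1 = 1)
P = 15
g = 17
L(m) = 4*m**2 (L(m) = (2*m)**2 = 4*m**2)
p(H, R) = 60 (p(H, R) = 15*(4*1**2) = 15*(4*1) = 15*4 = 60)
p(r, -2)*g = 60*17 = 1020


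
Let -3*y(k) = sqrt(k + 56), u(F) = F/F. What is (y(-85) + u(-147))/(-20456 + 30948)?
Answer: 1/10492 - I*sqrt(29)/31476 ≈ 9.5311e-5 - 0.00017109*I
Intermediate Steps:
u(F) = 1
y(k) = -sqrt(56 + k)/3 (y(k) = -sqrt(k + 56)/3 = -sqrt(56 + k)/3)
(y(-85) + u(-147))/(-20456 + 30948) = (-sqrt(56 - 85)/3 + 1)/(-20456 + 30948) = (-I*sqrt(29)/3 + 1)/10492 = (-I*sqrt(29)/3 + 1)*(1/10492) = (1 - I*sqrt(29)/3)*(1/10492) = 1/10492 - I*sqrt(29)/31476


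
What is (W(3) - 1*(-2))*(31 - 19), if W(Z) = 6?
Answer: 96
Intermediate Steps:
(W(3) - 1*(-2))*(31 - 19) = (6 - 1*(-2))*(31 - 19) = (6 + 2)*12 = 8*12 = 96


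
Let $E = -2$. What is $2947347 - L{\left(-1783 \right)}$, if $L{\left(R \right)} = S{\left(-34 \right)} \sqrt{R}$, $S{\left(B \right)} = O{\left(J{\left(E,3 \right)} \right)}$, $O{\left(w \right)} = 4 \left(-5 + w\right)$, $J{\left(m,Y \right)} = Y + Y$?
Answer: $2947347 - 4 i \sqrt{1783} \approx 2.9473 \cdot 10^{6} - 168.9 i$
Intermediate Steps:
$J{\left(m,Y \right)} = 2 Y$
$O{\left(w \right)} = -20 + 4 w$
$S{\left(B \right)} = 4$ ($S{\left(B \right)} = -20 + 4 \cdot 2 \cdot 3 = -20 + 4 \cdot 6 = -20 + 24 = 4$)
$L{\left(R \right)} = 4 \sqrt{R}$
$2947347 - L{\left(-1783 \right)} = 2947347 - 4 \sqrt{-1783} = 2947347 - 4 i \sqrt{1783}$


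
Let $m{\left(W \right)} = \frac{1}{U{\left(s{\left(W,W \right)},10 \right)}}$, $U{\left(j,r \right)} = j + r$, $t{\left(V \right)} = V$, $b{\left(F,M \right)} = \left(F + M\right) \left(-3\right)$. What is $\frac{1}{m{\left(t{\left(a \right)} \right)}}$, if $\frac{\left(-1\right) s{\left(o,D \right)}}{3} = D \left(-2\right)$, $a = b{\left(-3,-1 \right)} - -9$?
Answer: $136$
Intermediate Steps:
$b{\left(F,M \right)} = - 3 F - 3 M$
$a = 21$ ($a = \left(\left(-3\right) \left(-3\right) - -3\right) - -9 = \left(9 + 3\right) + 9 = 12 + 9 = 21$)
$s{\left(o,D \right)} = 6 D$ ($s{\left(o,D \right)} = - 3 D \left(-2\right) = - 3 \left(- 2 D\right) = 6 D$)
$m{\left(W \right)} = \frac{1}{10 + 6 W}$ ($m{\left(W \right)} = \frac{1}{6 W + 10} = \frac{1}{10 + 6 W}$)
$\frac{1}{m{\left(t{\left(a \right)} \right)}} = \frac{1}{\frac{1}{2} \frac{1}{5 + 3 \cdot 21}} = \frac{1}{\frac{1}{2} \frac{1}{5 + 63}} = \frac{1}{\frac{1}{2} \cdot \frac{1}{68}} = \frac{1}{\frac{1}{136}} = 136$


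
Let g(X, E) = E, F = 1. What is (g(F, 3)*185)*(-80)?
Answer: -44400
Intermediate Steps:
(g(F, 3)*185)*(-80) = (3*185)*(-80) = 555*(-80) = -44400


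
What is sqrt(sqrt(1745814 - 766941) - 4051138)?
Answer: sqrt(-4051138 + 7*sqrt(19977)) ≈ 2012.5*I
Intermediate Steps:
sqrt(sqrt(1745814 - 766941) - 4051138) = sqrt(sqrt(978873) - 4051138) = sqrt(7*sqrt(19977) - 4051138) = sqrt(-4051138 + 7*sqrt(19977))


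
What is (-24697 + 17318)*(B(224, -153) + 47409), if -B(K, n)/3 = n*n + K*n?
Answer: -590305242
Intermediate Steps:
B(K, n) = -3*n² - 3*K*n (B(K, n) = -3*(n*n + K*n) = -3*(n² + K*n) = -3*n² - 3*K*n)
(-24697 + 17318)*(B(224, -153) + 47409) = (-24697 + 17318)*(-3*(-153)*(224 - 153) + 47409) = -7379*(-3*(-153)*71 + 47409) = -7379*(32589 + 47409) = -7379*79998 = -590305242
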